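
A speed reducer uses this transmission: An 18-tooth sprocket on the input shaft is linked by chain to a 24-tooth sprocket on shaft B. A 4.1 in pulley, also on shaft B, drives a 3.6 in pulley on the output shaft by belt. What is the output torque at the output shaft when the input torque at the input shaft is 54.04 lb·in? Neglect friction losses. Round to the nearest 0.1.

63.3 lb·in

After the chain (24/18): 54.04 × 1.3333 = 72.053 lb·in
After the belt (3.6/4.1): 72.053 × 0.87805 = 63.266 lb·in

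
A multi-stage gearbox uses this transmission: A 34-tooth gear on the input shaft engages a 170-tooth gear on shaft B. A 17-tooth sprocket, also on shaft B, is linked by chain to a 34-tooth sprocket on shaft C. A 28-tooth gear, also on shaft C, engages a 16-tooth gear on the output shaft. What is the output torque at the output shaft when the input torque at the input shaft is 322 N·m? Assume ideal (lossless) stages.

1840 N·m

After the gear mesh (170/34): 322 × 5 = 1610 N·m
After the chain (34/17): 1610 × 2 = 3220 N·m
After the gear mesh (16/28): 3220 × 0.57143 = 1840 N·m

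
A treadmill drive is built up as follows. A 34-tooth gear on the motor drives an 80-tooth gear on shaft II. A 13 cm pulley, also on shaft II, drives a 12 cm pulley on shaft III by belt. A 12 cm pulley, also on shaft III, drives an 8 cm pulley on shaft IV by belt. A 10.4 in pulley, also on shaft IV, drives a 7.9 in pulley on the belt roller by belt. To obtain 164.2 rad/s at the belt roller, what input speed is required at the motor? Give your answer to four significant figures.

180.6 rad/s

Overall ratio R = 2.3529 × 0.92308 × 0.66667 × 0.75962 = 1.0999.
Required input speed = output speed × R = 164.2 × 1.0999 = 180.6 rad/s.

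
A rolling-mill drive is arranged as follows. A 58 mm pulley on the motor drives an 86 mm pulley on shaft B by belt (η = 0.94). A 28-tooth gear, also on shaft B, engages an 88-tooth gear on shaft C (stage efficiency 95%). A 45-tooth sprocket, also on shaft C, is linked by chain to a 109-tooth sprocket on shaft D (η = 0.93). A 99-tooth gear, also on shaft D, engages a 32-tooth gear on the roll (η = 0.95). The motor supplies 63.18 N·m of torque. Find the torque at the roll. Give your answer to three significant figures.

182 N·m

After the belt (86/58): 63.18 × 1.4828 × 0.94 = 88.06 N·m
After the gear mesh (88/28): 88.06 × 3.1429 × 0.95 = 262.92 N·m
After the chain (109/45): 262.92 × 2.4222 × 0.93 = 592.27 N·m
After the gear mesh (32/99): 592.27 × 0.32323 × 0.95 = 181.87 N·m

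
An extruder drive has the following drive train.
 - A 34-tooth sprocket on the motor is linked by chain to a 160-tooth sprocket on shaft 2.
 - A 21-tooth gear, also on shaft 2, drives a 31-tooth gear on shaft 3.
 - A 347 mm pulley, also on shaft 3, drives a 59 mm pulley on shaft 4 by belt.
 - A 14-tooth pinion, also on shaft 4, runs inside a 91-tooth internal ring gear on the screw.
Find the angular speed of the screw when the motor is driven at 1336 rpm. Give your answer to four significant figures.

Chain: ratio = 160/34 = 4.7059, so shaft 2 turns at 1336 / 4.7059 = 283.9 rpm.
Gear mesh: ratio = 31/21 = 1.4762, so shaft 3 turns at 283.9 / 1.4762 = 192.32 rpm.
Belt: ratio = 59/347 = 0.17003, so shaft 4 turns at 192.32 / 0.17003 = 1131.1 rpm.
Internal gear: ratio = 91/14 = 6.5, so the screw turns at 1131.1 / 6.5 = 174.02 rpm.

174.0 rpm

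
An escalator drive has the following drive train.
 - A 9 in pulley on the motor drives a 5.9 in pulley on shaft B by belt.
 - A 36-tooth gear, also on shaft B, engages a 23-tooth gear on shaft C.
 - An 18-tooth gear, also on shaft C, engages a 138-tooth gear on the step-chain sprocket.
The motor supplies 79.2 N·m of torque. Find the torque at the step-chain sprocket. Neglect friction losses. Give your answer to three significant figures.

254 N·m

Belt: ratio = 5.9/9 = 0.65556; torque at shaft B = 79.2 × 0.65556 = 51.92 N·m.
Gear mesh: ratio = 23/36 = 0.63889; torque at shaft C = 51.92 × 0.63889 = 33.171 N·m.
Gear mesh: ratio = 138/18 = 7.6667; torque at the step-chain sprocket = 33.171 × 7.6667 = 254.31 N·m.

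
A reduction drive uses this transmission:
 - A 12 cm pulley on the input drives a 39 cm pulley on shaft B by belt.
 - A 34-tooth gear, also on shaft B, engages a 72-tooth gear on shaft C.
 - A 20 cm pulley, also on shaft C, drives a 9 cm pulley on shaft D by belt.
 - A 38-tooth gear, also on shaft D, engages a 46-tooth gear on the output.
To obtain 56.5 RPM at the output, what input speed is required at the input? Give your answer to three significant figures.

212 RPM

Overall ratio R = 3.25 × 2.1176 × 0.45 × 1.2105 = 3.7491.
Required input speed = output speed × R = 56.5 × 3.7491 = 211.82 RPM.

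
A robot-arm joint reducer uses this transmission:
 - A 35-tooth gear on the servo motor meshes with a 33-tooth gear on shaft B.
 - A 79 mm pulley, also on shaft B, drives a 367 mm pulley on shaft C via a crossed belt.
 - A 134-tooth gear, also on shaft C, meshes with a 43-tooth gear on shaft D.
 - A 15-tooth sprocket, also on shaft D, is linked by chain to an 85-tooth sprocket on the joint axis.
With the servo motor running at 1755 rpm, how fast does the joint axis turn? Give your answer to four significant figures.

220.3 rpm

the servo motor → shaft B (gear mesh, 33/35): 1755 ÷ 0.94286 = 1861.4 rpm
shaft B → shaft C (belt, 367/79): 1861.4 ÷ 4.6456 = 400.68 rpm
shaft C → shaft D (gear mesh, 43/134): 400.68 ÷ 0.3209 = 1248.6 rpm
shaft D → the joint axis (chain, 85/15): 1248.6 ÷ 5.6667 = 220.34 rpm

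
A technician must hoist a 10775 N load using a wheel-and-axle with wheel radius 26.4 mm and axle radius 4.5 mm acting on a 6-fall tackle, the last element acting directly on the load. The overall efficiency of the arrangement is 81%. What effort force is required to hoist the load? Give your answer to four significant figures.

377.9 N

Wheel-and-axle MA = R/r = 26.4/4.5 = 5.8667.
Block-and-tackle MA = number of supporting rope parts = 6.
Combined ideal MA = 5.8667 × 6 = 35.2.
Actual MA = 35.2 × 0.81 = 28.512.
Effort = load / actual MA = 10775 / 28.512 = 377.91 N.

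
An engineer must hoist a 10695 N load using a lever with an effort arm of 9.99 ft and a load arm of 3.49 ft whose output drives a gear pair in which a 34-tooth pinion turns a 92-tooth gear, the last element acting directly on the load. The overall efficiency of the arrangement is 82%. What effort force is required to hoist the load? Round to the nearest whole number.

1684 N

Lever MA = effort arm / load arm = 9.99/3.49 = 2.8625.
Gear pair MA = 92/34 = 2.7059.
Combined ideal MA = 2.8625 × 2.7059 = 7.7455.
Actual MA = 7.7455 × 0.82 = 6.3513.
Effort = load / actual MA = 10695 / 6.3513 = 1683.9 N.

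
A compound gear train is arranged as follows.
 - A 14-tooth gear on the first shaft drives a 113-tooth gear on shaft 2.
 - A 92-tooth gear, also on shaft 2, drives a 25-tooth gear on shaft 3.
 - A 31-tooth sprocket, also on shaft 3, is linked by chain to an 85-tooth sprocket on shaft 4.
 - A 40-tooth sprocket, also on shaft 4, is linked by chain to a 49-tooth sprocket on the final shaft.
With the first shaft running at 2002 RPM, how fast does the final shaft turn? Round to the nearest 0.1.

271.7 RPM

Gear mesh: ratio = 113/14 = 8.0714, so shaft 2 turns at 2002 / 8.0714 = 248.04 RPM.
Gear mesh: ratio = 25/92 = 0.27174, so shaft 3 turns at 248.04 / 0.27174 = 912.77 RPM.
Chain: ratio = 85/31 = 2.7419, so shaft 4 turns at 912.77 / 2.7419 = 332.89 RPM.
Chain: ratio = 49/40 = 1.225, so the final shaft turns at 332.89 / 1.225 = 271.75 RPM.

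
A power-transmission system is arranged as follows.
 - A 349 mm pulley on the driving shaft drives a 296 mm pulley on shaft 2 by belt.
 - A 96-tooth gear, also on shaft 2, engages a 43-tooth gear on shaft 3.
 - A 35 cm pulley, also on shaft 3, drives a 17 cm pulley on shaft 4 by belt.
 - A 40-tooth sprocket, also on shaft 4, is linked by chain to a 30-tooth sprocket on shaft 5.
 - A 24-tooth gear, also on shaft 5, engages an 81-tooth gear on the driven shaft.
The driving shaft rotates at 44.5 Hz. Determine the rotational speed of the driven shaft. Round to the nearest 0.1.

95.3 Hz

belt 296/349 = 0.84814 → 44.5/0.84814 = 52.468 Hz
gear mesh 43/96 = 0.44792 → 52.468/0.44792 = 117.14 Hz
belt 17/35 = 0.48571 → 117.14/0.48571 = 241.17 Hz
chain 30/40 = 0.75 → 241.17/0.75 = 321.55 Hz
gear mesh 81/24 = 3.375 → 321.55/3.375 = 95.275 Hz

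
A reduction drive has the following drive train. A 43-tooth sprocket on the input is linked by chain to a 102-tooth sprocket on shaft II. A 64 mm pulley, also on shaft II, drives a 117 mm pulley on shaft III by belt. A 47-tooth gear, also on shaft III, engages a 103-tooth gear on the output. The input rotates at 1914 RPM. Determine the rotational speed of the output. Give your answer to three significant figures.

201 RPM

Chain: ratio = 102/43 = 2.3721, so shaft II turns at 1914 / 2.3721 = 806.88 RPM.
Belt: ratio = 117/64 = 1.8281, so shaft III turns at 806.88 / 1.8281 = 441.37 RPM.
Gear mesh: ratio = 103/47 = 2.1915, so the output turns at 441.37 / 2.1915 = 201.4 RPM.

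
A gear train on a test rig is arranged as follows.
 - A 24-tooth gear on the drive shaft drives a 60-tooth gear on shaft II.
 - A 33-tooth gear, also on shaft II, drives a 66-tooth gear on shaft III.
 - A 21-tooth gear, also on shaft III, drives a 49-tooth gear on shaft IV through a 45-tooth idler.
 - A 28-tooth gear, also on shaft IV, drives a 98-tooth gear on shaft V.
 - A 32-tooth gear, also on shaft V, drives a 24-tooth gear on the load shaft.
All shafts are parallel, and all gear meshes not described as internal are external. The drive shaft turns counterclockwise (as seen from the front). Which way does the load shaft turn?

counterclockwise

the drive shaft → shaft II: external mesh, 1 reversal → CW.
shaft II → shaft III: external mesh, 1 reversal → CCW.
shaft III → shaft IV: driver → idler → driven is 2 external meshes, 2 reversals → CCW.
shaft IV → shaft V: external mesh, 1 reversal → CW.
shaft V → the load shaft: external mesh, 1 reversal → CCW.
6 reversals in total — an even number — so the load shaft turns the same way as the drive shaft.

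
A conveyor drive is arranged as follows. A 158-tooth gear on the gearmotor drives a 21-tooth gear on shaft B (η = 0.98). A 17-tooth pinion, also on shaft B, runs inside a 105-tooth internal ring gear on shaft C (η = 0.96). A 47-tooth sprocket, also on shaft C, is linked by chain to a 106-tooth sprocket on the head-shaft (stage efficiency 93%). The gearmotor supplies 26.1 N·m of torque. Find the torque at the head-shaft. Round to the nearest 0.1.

Gear mesh: ratio = 21/158 = 0.13291; torque at shaft B = 26.1 × 0.13291 × 0.98 = 3.3996 N·m.
Internal gear: ratio = 105/17 = 6.1765; torque at shaft C = 3.3996 × 6.1765 × 0.96 = 20.158 N·m.
Chain: ratio = 106/47 = 2.2553; torque at the head-shaft = 20.158 × 2.2553 × 0.93 = 42.28 N·m.

42.3 N·m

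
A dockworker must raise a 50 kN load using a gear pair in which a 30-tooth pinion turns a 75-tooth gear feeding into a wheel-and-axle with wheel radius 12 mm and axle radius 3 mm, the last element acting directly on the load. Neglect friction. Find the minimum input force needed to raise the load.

5 kN

Gear pair MA = 75/30 = 2.5.
Wheel-and-axle MA = R/r = 12/3 = 4.
Combined ideal MA = 2.5 × 4 = 10.
Effort = load / MA = 50 / 10 = 5 kN.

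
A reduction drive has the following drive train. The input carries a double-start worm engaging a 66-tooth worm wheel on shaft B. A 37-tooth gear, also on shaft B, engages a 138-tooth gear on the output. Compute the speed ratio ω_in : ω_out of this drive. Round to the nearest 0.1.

Each stage contributes driven/driver: worm 66/2 = 33, gear mesh 138/37 = 3.7297.
Overall: 33 × 3.7297 = 123.08.

123.1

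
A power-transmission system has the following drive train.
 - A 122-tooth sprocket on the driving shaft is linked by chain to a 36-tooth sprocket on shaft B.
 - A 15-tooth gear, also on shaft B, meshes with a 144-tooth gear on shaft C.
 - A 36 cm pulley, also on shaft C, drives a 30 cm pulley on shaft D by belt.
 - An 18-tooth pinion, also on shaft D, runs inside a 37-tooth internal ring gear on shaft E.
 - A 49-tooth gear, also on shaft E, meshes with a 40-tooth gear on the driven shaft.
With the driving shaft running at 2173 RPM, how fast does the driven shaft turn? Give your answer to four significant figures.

548.6 RPM

the driving shaft → shaft B (chain, 36/122): 2173 ÷ 0.29508 = 7364.1 RPM
shaft B → shaft C (gear mesh, 144/15): 7364.1 ÷ 9.6 = 767.09 RPM
shaft C → shaft D (belt, 30/36): 767.09 ÷ 0.83333 = 920.51 RPM
shaft D → shaft E (internal gear, 37/18): 920.51 ÷ 2.0556 = 447.81 RPM
shaft E → the driven shaft (gear mesh, 40/49): 447.81 ÷ 0.81633 = 548.57 RPM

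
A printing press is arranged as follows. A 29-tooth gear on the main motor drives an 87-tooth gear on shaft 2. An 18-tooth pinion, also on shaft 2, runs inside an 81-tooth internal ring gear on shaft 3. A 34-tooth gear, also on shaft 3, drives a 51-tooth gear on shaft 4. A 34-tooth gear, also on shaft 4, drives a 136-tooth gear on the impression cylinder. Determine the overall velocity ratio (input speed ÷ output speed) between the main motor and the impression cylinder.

Each stage contributes driven/driver: gear mesh 87/29 = 3, internal gear 81/18 = 4.5, gear mesh 51/34 = 1.5, gear mesh 136/34 = 4.
Overall: 3 × 4.5 × 1.5 × 4 = 81.

81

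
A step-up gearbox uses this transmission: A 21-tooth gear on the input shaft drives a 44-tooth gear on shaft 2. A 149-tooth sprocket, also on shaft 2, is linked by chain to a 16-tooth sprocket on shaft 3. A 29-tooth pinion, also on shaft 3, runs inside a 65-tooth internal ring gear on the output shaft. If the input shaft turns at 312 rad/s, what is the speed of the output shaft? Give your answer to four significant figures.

618.7 rad/s

gear mesh 44/21 = 2.0952 → 312/2.0952 = 148.91 rad/s
chain 16/149 = 0.10738 → 148.91/0.10738 = 1386.7 rad/s
internal gear 65/29 = 2.2414 → 1386.7/2.2414 = 618.69 rad/s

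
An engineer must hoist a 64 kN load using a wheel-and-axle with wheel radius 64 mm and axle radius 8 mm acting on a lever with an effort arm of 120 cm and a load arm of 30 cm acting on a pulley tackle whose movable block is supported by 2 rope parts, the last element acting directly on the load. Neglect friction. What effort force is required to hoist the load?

Wheel-and-axle MA = R/r = 64/8 = 8.
Lever MA = effort arm / load arm = 120/30 = 4.
Block-and-tackle MA = number of supporting rope parts = 2.
Combined ideal MA = 8 × 4 × 2 = 64.
Effort = load / MA = 64 / 64 = 1 kN.

1 kN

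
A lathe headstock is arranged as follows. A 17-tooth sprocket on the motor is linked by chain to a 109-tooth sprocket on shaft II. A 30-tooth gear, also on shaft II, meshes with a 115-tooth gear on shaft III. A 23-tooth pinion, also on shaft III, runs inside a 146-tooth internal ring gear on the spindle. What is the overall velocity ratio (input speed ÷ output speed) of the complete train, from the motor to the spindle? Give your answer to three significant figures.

Each stage contributes driven/driver: chain 109/17 = 6.4118, gear mesh 115/30 = 3.8333, internal gear 146/23 = 6.3478.
Overall: 6.4118 × 3.8333 × 6.3478 = 156.02.

156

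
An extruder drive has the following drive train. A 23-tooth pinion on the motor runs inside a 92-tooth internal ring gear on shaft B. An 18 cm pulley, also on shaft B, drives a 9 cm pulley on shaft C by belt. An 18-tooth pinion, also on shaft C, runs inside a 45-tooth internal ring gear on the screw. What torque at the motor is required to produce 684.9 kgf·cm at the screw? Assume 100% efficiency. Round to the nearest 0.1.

Overall ratio R = 4 × 0.5 × 2.5 = 5.
Input torque = output torque / R = 684.9 / 5 = 136.98 kgf·cm.

137.0 kgf·cm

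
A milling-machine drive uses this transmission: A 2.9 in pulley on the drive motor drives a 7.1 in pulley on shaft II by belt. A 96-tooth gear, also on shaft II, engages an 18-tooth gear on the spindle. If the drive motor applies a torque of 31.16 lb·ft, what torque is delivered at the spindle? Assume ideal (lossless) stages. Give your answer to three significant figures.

14.3 lb·ft

belt 7.1/2.9 = 2.4483 → τ = 31.16·2.4483 = 76.288 lb·ft
gear mesh 18/96 = 0.1875 → τ = 76.288·0.1875 = 14.304 lb·ft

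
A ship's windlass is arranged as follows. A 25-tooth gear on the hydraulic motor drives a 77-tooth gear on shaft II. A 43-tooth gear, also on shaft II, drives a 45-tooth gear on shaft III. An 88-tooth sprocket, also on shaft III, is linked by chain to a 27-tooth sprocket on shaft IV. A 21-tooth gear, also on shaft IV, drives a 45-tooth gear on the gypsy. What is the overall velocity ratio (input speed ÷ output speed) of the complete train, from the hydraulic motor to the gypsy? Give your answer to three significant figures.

2.12

Each stage contributes driven/driver: gear mesh 77/25 = 3.08, gear mesh 45/43 = 1.0465, chain 27/88 = 0.30682, gear mesh 45/21 = 2.1429.
Overall: 3.08 × 1.0465 × 0.30682 × 2.1429 = 2.1192.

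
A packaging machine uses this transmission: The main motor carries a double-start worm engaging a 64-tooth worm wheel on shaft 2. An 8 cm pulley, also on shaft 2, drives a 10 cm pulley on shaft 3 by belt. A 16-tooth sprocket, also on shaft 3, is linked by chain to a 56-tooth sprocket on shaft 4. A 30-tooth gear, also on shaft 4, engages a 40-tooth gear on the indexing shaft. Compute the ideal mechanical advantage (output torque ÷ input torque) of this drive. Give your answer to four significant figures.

186.7

Each stage contributes driven/driver: worm 64/2 = 32, belt 10/8 = 1.25, chain 56/16 = 3.5, gear mesh 40/30 = 1.3333.
Overall: 32 × 1.25 × 3.5 × 1.3333 = 186.67.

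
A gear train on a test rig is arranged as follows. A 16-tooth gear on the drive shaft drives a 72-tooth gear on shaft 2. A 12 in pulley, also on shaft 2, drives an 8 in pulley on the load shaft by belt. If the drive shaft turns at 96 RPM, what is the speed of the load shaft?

gear mesh 72/16 = 4.5 → 96/4.5 = 21.333 RPM
belt 8/12 = 0.66667 → 21.333/0.66667 = 32 RPM

32 RPM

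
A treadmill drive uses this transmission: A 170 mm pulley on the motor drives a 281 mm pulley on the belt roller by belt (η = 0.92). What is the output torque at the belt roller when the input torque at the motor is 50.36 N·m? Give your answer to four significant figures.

Belt: ratio = 281/170 = 1.6529; torque at the belt roller = 50.36 × 1.6529 × 0.92 = 76.583 N·m.

76.58 N·m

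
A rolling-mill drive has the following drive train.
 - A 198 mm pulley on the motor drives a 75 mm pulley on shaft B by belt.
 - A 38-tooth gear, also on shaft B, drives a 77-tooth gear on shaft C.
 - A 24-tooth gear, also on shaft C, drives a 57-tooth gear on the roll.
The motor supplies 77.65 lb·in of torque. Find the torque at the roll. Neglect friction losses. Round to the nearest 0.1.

Belt: ratio = 75/198 = 0.37879; torque at shaft B = 77.65 × 0.37879 = 29.413 lb·in.
Gear mesh: ratio = 77/38 = 2.0263; torque at shaft C = 29.413 × 2.0263 = 59.6 lb·in.
Gear mesh: ratio = 57/24 = 2.375; torque at the roll = 59.6 × 2.375 = 141.55 lb·in.

141.5 lb·in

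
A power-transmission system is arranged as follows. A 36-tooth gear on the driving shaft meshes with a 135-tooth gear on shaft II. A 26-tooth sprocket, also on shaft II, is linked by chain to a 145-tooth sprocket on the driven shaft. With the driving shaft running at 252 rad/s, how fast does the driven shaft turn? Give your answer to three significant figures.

12.0 rad/s

the driving shaft → shaft II (gear mesh, 135/36): 252 ÷ 3.75 = 67.2 rad/s
shaft II → the driven shaft (chain, 145/26): 67.2 ÷ 5.5769 = 12.05 rad/s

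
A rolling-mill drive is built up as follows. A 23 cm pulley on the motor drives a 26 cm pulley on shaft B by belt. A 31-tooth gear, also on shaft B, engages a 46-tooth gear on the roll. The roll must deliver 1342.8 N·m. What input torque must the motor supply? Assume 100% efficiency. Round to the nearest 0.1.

Overall ratio R = 1.1304 × 1.4839 = 1.6774.
Input torque = output torque / R = 1342.8 / 1.6774 = 800.52 N·m.

800.5 N·m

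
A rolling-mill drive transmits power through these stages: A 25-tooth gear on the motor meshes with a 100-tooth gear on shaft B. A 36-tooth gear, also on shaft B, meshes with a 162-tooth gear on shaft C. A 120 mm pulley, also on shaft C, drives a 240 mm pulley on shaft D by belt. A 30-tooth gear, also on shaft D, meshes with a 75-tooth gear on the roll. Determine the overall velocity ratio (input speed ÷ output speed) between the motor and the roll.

Each stage contributes driven/driver: gear mesh 100/25 = 4, gear mesh 162/36 = 4.5, belt 240/120 = 2, gear mesh 75/30 = 2.5.
Overall: 4 × 4.5 × 2 × 2.5 = 90.

90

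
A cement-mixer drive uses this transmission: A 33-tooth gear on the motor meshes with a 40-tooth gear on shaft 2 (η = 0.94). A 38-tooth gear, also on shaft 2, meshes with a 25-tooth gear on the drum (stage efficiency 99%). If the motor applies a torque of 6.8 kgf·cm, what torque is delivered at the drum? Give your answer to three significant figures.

5.05 kgf·cm

After the gear mesh (40/33): 6.8 × 1.2121 × 0.94 = 7.7479 kgf·cm
After the gear mesh (25/38): 7.7479 × 0.65789 × 0.99 = 5.0463 kgf·cm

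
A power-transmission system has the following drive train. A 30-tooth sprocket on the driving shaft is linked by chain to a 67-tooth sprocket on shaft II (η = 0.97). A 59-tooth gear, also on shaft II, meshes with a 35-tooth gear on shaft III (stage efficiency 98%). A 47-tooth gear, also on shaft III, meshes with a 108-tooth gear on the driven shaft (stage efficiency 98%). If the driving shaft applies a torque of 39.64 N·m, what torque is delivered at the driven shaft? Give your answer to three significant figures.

Chain: ratio = 67/30 = 2.2333; torque at shaft II = 39.64 × 2.2333 × 0.97 = 85.873 N·m.
Gear mesh: ratio = 35/59 = 0.59322; torque at shaft III = 85.873 × 0.59322 × 0.98 = 49.923 N·m.
Gear mesh: ratio = 108/47 = 2.2979; torque at the driven shaft = 49.923 × 2.2979 × 0.98 = 112.42 N·m.

112 N·m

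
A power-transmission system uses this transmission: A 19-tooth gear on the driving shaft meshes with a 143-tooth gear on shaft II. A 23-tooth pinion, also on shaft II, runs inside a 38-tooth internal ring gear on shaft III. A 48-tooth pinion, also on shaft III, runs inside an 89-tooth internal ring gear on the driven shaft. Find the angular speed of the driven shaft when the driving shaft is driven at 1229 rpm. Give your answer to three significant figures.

Gear mesh: ratio = 143/19 = 7.5263, so shaft II turns at 1229 / 7.5263 = 163.29 rpm.
Internal gear: ratio = 38/23 = 1.6522, so shaft III turns at 163.29 / 1.6522 = 98.836 rpm.
Internal gear: ratio = 89/48 = 1.8542, so the driven shaft turns at 98.836 / 1.8542 = 53.305 rpm.

53.3 rpm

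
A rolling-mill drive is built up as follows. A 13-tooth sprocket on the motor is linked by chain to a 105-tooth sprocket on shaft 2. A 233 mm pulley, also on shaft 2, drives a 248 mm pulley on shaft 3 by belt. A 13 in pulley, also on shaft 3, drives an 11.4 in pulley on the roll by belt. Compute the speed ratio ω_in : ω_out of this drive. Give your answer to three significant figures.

7.54

Each stage contributes driven/driver: chain 105/13 = 8.0769, belt 248/233 = 1.0644, belt 11.4/13 = 0.87692.
Overall: 8.0769 × 1.0644 × 0.87692 = 7.5388.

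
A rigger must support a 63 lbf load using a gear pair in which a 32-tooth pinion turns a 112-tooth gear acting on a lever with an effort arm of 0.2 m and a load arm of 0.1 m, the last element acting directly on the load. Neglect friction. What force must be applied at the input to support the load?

Gear pair MA = 112/32 = 3.5.
Lever MA = effort arm / load arm = 0.2/0.1 = 2.
Combined ideal MA = 3.5 × 2 = 7.
Effort = load / MA = 63 / 7 = 9 lbf.

9 lbf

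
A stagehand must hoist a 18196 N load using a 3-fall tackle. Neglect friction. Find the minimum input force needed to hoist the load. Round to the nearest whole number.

Block-and-tackle MA = number of supporting rope parts = 3.
Effort = load / MA = 18196 / 3 = 6065.3 N.

6065 N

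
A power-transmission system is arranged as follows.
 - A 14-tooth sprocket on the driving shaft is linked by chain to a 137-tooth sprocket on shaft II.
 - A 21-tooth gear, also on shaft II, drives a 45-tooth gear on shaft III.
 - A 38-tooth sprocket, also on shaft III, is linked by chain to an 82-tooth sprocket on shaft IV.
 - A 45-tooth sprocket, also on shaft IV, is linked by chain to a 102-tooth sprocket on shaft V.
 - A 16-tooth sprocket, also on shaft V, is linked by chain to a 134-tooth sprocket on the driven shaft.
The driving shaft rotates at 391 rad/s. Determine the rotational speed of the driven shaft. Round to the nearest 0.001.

0.455 rad/s

chain 137/14 = 9.7857 → 391/9.7857 = 39.956 rad/s
gear mesh 45/21 = 2.1429 → 39.956/2.1429 = 18.646 rad/s
chain 82/38 = 2.1579 → 18.646/2.1579 = 8.6409 rad/s
chain 102/45 = 2.2667 → 8.6409/2.2667 = 3.8122 rad/s
chain 134/16 = 8.375 → 3.8122/8.375 = 0.45519 rad/s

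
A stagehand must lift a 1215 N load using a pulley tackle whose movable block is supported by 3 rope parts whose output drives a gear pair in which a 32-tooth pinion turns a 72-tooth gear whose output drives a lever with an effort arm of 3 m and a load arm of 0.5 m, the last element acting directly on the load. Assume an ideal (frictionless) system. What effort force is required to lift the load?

30 N

Block-and-tackle MA = number of supporting rope parts = 3.
Gear pair MA = 72/32 = 2.25.
Lever MA = effort arm / load arm = 3/0.5 = 6.
Combined ideal MA = 3 × 2.25 × 6 = 40.5.
Effort = load / MA = 1215 / 40.5 = 30 N.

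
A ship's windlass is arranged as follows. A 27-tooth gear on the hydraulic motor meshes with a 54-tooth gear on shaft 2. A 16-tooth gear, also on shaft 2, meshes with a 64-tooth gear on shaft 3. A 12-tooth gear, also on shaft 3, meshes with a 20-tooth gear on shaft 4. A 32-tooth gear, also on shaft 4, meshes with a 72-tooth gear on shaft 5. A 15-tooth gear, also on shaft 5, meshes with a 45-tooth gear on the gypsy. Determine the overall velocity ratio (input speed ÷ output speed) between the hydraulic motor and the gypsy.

90

Each stage contributes driven/driver: gear mesh 54/27 = 2, gear mesh 64/16 = 4, gear mesh 20/12 = 1.6667, gear mesh 72/32 = 2.25, gear mesh 45/15 = 3.
Overall: 2 × 4 × 1.6667 × 2.25 × 3 = 90.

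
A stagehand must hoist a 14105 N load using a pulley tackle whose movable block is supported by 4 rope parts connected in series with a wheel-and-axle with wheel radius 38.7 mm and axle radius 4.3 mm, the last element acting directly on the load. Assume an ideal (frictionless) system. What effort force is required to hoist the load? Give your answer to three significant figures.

392 N

Block-and-tackle MA = number of supporting rope parts = 4.
Wheel-and-axle MA = R/r = 38.7/4.3 = 9.
Combined ideal MA = 4 × 9 = 36.
Effort = load / MA = 14105 / 36 = 391.81 N.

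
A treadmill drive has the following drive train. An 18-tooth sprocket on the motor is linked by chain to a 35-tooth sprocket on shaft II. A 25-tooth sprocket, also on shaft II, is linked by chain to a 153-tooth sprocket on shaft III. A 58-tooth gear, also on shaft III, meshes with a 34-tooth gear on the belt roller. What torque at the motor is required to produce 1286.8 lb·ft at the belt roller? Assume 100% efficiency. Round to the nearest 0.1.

184.5 lb·ft

Overall ratio R = 1.9444 × 6.12 × 0.58621 = 6.9759.
Input torque = output torque / R = 1286.8 / 6.9759 = 184.46 lb·ft.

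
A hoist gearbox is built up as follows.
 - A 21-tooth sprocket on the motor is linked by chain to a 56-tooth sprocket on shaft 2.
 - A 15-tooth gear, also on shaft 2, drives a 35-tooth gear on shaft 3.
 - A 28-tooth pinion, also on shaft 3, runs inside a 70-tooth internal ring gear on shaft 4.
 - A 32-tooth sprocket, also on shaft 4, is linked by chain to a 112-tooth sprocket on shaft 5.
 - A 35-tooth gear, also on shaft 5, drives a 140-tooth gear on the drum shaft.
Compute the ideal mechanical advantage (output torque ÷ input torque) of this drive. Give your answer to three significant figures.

218

Each stage contributes driven/driver: chain 56/21 = 2.6667, gear mesh 35/15 = 2.3333, internal gear 70/28 = 2.5, chain 112/32 = 3.5, gear mesh 140/35 = 4.
Overall: 2.6667 × 2.3333 × 2.5 × 3.5 × 4 = 217.78.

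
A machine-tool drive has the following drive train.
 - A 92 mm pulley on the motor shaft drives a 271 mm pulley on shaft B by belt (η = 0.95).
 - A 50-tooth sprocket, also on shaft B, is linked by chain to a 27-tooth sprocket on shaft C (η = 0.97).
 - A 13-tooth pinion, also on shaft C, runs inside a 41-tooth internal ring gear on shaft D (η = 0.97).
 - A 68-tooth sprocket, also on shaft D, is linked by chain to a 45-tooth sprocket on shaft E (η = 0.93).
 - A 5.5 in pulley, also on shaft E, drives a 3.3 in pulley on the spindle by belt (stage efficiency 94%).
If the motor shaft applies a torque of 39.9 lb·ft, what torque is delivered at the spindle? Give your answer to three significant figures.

62.1 lb·ft

belt 271/92 = 2.9457 → τ = 39.9·2.9457·0.95 = 111.65 lb·ft
chain 27/50 = 0.54 → τ = 111.65·0.54·0.97 = 58.485 lb·ft
internal gear 41/13 = 3.1538 → τ = 58.485·3.1538·0.97 = 178.92 lb·ft
chain 45/68 = 0.66176 → τ = 178.92·0.66176·0.93 = 110.11 lb·ft
belt 3.3/5.5 = 0.6 → τ = 110.11·0.6·0.94 = 62.104 lb·ft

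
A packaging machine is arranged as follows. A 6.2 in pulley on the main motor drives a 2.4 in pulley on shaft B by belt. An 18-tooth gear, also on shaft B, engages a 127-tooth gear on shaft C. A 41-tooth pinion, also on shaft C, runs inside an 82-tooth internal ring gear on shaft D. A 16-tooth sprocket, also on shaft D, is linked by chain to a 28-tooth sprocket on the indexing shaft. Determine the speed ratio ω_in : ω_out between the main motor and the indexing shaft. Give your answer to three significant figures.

9.56

Each stage contributes driven/driver: belt 2.4/6.2 = 0.3871, gear mesh 127/18 = 7.0556, internal gear 82/41 = 2, chain 28/16 = 1.75.
Overall: 0.3871 × 7.0556 × 2 × 1.75 = 9.5591.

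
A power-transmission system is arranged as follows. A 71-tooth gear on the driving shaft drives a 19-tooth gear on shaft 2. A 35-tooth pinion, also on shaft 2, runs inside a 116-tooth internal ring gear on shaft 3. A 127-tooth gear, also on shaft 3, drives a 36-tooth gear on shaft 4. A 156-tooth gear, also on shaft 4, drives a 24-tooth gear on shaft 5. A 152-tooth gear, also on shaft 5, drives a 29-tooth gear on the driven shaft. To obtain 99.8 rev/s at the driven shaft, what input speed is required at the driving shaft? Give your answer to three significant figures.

0.736 rev/s

Overall ratio R = 0.26761 × 3.3143 × 0.28346 × 0.15385 × 0.19079 = 0.0073795.
Required input speed = output speed × R = 99.8 × 0.0073795 = 0.73647 rev/s.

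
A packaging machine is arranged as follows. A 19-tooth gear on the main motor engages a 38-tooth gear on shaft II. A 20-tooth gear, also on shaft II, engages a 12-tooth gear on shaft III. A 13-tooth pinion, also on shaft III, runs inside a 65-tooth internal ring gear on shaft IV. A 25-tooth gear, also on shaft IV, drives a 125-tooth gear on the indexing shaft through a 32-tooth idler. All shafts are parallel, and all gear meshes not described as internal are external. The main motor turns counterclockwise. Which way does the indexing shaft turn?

the main motor → shaft II: external mesh, 1 reversal → CW.
shaft II → shaft III: external mesh, 1 reversal → CCW.
shaft III → shaft IV: internal mesh, same direction → CCW.
shaft IV → the indexing shaft: driver → idler → driven is 2 external meshes, 2 reversals → CCW.
4 reversals in total — an even number — so the indexing shaft turns the same way as the main motor.

counterclockwise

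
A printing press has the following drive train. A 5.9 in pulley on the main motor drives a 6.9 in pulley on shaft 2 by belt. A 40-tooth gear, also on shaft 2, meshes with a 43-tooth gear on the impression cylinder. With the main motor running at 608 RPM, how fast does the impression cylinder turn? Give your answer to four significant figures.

483.6 RPM

the main motor → shaft 2 (belt, 6.9/5.9): 608 ÷ 1.1695 = 519.88 RPM
shaft 2 → the impression cylinder (gear mesh, 43/40): 519.88 ÷ 1.075 = 483.61 RPM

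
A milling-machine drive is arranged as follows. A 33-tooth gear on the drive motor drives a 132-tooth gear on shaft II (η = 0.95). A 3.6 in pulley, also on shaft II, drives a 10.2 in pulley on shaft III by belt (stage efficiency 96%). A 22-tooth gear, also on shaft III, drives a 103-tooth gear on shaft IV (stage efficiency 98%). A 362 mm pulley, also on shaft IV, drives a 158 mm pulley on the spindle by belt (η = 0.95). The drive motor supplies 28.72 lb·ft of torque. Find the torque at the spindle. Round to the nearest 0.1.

564.7 lb·ft

After the gear mesh (132/33): 28.72 × 4 × 0.95 = 109.14 lb·ft
After the belt (10.2/3.6): 109.14 × 2.8333 × 0.96 = 296.85 lb·ft
After the gear mesh (103/22): 296.85 × 4.6818 × 0.98 = 1362 lb·ft
After the belt (158/362): 1362 × 0.43646 × 0.95 = 564.74 lb·ft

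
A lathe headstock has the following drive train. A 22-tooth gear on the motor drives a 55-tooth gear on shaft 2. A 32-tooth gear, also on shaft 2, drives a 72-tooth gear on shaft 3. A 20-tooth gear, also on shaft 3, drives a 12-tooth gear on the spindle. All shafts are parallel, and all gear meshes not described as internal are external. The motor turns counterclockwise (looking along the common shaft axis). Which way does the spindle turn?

the motor → shaft 2: external mesh, 1 reversal → CW.
shaft 2 → shaft 3: external mesh, 1 reversal → CCW.
shaft 3 → the spindle: external mesh, 1 reversal → CW.
3 reversals in total — an odd number — so the spindle turns opposite to the motor.

clockwise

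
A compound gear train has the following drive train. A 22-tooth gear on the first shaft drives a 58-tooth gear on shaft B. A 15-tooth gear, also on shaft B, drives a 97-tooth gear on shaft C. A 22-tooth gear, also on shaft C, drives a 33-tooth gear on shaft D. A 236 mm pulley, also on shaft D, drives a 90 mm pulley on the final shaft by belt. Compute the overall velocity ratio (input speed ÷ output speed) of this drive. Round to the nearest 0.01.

9.75

Each stage contributes driven/driver: gear mesh 58/22 = 2.6364, gear mesh 97/15 = 6.4667, gear mesh 33/22 = 1.5, belt 90/236 = 0.38136.
Overall: 2.6364 × 6.4667 × 1.5 × 0.38136 = 9.7523.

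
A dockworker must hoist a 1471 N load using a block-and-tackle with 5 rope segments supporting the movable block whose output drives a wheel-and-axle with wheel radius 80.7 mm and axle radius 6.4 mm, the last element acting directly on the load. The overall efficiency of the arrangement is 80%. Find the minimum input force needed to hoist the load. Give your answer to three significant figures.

29.2 N

Block-and-tackle MA = number of supporting rope parts = 5.
Wheel-and-axle MA = R/r = 80.7/6.4 = 12.609.
Combined ideal MA = 5 × 12.609 = 63.047.
Actual MA = 63.047 × 0.80 = 50.438.
Effort = load / actual MA = 1471 / 50.438 = 29.165 N.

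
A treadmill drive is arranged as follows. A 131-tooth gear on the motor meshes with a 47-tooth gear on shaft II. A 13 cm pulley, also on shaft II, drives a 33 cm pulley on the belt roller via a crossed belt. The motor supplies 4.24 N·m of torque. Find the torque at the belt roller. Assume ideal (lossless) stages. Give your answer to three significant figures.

gear mesh 47/131 = 0.35878 → τ = 4.24·0.35878 = 1.5212 N·m
belt 33/13 = 2.5385 → τ = 1.5212·2.5385 = 3.8616 N·m

3.86 N·m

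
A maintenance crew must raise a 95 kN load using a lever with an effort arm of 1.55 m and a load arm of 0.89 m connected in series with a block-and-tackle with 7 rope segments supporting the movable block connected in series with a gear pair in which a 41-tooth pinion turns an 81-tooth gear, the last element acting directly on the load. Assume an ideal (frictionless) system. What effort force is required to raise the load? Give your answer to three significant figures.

3.94 kN

Lever MA = effort arm / load arm = 1.55/0.89 = 1.7416.
Block-and-tackle MA = number of supporting rope parts = 7.
Gear pair MA = 81/41 = 1.9756.
Combined ideal MA = 1.7416 × 7 × 1.9756 = 24.085.
Effort = load / MA = 95 / 24.085 = 3.9444 kN.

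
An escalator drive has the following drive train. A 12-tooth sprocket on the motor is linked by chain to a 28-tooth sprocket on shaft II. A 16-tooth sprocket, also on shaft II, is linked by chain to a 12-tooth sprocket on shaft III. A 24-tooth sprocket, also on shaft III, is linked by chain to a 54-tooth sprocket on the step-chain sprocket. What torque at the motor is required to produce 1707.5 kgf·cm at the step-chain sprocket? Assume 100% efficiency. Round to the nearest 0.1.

Overall ratio R = 2.3333 × 0.75 × 2.25 = 3.9375.
Input torque = output torque / R = 1707.5 / 3.9375 = 433.65 kgf·cm.

433.7 kgf·cm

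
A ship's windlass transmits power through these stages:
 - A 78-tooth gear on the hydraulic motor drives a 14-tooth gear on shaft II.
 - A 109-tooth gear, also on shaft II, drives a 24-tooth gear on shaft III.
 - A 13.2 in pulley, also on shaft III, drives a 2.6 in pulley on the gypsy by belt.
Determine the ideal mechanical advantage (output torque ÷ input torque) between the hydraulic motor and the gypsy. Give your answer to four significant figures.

Each stage contributes driven/driver: gear mesh 14/78 = 0.17949, gear mesh 24/109 = 0.22018, belt 2.6/13.2 = 0.19697.
Overall: 0.17949 × 0.22018 × 0.19697 = 0.0077843.

0.007784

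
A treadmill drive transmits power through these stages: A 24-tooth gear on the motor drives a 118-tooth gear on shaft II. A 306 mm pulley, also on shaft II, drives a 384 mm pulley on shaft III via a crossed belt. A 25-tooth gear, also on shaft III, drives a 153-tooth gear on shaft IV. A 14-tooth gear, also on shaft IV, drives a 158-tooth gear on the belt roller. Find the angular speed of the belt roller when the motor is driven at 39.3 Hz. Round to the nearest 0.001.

the motor → shaft II (gear mesh, 118/24): 39.3 ÷ 4.9167 = 7.9932 Hz
shaft II → shaft III (belt, 384/306): 7.9932 ÷ 1.2549 = 6.3696 Hz
shaft III → shaft IV (gear mesh, 153/25): 6.3696 ÷ 6.12 = 1.0408 Hz
shaft IV → the belt roller (gear mesh, 158/14): 1.0408 ÷ 11.286 = 0.092221 Hz

0.092 Hz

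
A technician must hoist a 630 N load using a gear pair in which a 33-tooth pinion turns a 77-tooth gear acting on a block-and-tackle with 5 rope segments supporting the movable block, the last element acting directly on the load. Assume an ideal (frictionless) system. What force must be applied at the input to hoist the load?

54 N

Gear pair MA = 77/33 = 2.3333.
Block-and-tackle MA = number of supporting rope parts = 5.
Combined ideal MA = 2.3333 × 5 = 11.667.
Effort = load / MA = 630 / 11.667 = 54 N.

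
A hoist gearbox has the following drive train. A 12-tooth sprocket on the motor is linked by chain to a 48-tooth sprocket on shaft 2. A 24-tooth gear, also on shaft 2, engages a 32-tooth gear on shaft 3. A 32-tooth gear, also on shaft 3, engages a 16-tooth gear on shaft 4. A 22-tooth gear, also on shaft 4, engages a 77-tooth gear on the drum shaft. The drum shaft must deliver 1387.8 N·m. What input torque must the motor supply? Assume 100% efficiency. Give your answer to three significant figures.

Overall ratio R = 4 × 1.3333 × 0.5 × 3.5 = 9.3333.
Input torque = output torque / R = 1387.8 / 9.3333 = 148.69 N·m.

149 N·m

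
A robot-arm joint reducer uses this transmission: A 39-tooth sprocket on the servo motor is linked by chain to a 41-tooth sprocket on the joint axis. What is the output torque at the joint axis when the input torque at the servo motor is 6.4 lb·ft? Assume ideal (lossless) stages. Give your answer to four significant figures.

6.728 lb·ft

After the chain (41/39): 6.4 × 1.0513 = 6.7282 lb·ft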